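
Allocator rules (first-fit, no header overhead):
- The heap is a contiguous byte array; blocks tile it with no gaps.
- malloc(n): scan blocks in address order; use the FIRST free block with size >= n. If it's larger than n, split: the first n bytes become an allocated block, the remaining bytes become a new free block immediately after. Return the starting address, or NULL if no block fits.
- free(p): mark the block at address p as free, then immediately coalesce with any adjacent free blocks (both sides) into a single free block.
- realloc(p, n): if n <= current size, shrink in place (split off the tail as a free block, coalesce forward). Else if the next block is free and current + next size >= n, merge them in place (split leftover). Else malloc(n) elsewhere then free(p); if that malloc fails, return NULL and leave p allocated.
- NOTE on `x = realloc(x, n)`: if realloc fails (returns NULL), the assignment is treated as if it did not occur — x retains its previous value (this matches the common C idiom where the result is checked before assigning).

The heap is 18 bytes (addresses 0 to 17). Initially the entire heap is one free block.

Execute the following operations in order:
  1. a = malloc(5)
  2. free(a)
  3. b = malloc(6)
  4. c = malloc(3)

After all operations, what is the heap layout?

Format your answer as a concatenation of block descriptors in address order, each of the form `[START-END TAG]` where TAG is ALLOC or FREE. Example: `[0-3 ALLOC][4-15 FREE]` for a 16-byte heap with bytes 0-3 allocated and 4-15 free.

Answer: [0-5 ALLOC][6-8 ALLOC][9-17 FREE]

Derivation:
Op 1: a = malloc(5) -> a = 0; heap: [0-4 ALLOC][5-17 FREE]
Op 2: free(a) -> (freed a); heap: [0-17 FREE]
Op 3: b = malloc(6) -> b = 0; heap: [0-5 ALLOC][6-17 FREE]
Op 4: c = malloc(3) -> c = 6; heap: [0-5 ALLOC][6-8 ALLOC][9-17 FREE]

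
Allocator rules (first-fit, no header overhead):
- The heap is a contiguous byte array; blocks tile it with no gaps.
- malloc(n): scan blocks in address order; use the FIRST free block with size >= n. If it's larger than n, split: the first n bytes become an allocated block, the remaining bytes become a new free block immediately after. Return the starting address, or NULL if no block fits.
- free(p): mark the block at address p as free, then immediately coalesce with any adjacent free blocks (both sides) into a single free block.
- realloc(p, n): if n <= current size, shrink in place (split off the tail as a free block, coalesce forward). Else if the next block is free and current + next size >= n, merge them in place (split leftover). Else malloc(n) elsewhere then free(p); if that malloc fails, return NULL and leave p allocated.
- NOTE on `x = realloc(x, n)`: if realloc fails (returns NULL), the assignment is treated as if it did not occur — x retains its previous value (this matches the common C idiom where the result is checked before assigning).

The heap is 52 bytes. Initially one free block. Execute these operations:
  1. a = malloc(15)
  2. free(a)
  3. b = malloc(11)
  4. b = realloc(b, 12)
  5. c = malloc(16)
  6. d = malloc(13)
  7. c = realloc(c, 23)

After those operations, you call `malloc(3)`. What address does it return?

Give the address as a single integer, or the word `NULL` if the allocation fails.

Answer: 41

Derivation:
Op 1: a = malloc(15) -> a = 0; heap: [0-14 ALLOC][15-51 FREE]
Op 2: free(a) -> (freed a); heap: [0-51 FREE]
Op 3: b = malloc(11) -> b = 0; heap: [0-10 ALLOC][11-51 FREE]
Op 4: b = realloc(b, 12) -> b = 0; heap: [0-11 ALLOC][12-51 FREE]
Op 5: c = malloc(16) -> c = 12; heap: [0-11 ALLOC][12-27 ALLOC][28-51 FREE]
Op 6: d = malloc(13) -> d = 28; heap: [0-11 ALLOC][12-27 ALLOC][28-40 ALLOC][41-51 FREE]
Op 7: c = realloc(c, 23) -> NULL (c unchanged); heap: [0-11 ALLOC][12-27 ALLOC][28-40 ALLOC][41-51 FREE]
malloc(3): first-fit scan over [0-11 ALLOC][12-27 ALLOC][28-40 ALLOC][41-51 FREE] -> 41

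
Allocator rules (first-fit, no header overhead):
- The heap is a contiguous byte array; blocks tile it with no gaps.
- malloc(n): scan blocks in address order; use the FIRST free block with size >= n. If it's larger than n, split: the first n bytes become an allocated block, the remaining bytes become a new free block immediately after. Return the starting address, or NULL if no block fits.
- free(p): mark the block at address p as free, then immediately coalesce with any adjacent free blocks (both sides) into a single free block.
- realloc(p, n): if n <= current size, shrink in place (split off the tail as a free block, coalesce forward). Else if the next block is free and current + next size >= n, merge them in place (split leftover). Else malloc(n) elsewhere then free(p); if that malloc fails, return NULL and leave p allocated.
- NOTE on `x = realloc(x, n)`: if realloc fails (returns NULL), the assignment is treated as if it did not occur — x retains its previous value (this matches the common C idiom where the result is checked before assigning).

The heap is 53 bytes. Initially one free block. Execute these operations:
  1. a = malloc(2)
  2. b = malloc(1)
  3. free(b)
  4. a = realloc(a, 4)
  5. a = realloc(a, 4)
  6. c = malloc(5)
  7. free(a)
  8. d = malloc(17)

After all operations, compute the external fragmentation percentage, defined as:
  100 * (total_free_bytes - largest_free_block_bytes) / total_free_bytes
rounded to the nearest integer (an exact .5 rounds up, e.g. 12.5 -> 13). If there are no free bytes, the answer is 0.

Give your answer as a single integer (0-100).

Op 1: a = malloc(2) -> a = 0; heap: [0-1 ALLOC][2-52 FREE]
Op 2: b = malloc(1) -> b = 2; heap: [0-1 ALLOC][2-2 ALLOC][3-52 FREE]
Op 3: free(b) -> (freed b); heap: [0-1 ALLOC][2-52 FREE]
Op 4: a = realloc(a, 4) -> a = 0; heap: [0-3 ALLOC][4-52 FREE]
Op 5: a = realloc(a, 4) -> a = 0; heap: [0-3 ALLOC][4-52 FREE]
Op 6: c = malloc(5) -> c = 4; heap: [0-3 ALLOC][4-8 ALLOC][9-52 FREE]
Op 7: free(a) -> (freed a); heap: [0-3 FREE][4-8 ALLOC][9-52 FREE]
Op 8: d = malloc(17) -> d = 9; heap: [0-3 FREE][4-8 ALLOC][9-25 ALLOC][26-52 FREE]
Free blocks: [4 27] total_free=31 largest=27 -> 100*(31-27)/31 = 400/31 ≈ 12.903 -> rounds to 13

Answer: 13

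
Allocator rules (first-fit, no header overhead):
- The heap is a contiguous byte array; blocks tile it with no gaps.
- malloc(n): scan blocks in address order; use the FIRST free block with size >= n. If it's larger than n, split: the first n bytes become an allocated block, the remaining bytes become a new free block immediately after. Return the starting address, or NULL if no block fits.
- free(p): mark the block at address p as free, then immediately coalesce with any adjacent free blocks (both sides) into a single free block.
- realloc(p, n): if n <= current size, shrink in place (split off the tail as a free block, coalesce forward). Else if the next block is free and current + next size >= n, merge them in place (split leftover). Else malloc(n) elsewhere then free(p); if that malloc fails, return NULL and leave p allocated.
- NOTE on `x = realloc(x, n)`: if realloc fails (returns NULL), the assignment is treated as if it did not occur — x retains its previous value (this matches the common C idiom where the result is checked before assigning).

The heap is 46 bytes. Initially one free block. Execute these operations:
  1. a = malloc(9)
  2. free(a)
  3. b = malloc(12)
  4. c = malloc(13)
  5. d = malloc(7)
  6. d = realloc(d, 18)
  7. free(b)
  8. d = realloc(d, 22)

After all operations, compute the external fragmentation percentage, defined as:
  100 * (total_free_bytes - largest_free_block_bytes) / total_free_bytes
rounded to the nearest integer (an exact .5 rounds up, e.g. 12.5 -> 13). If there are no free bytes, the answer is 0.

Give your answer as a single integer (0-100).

Op 1: a = malloc(9) -> a = 0; heap: [0-8 ALLOC][9-45 FREE]
Op 2: free(a) -> (freed a); heap: [0-45 FREE]
Op 3: b = malloc(12) -> b = 0; heap: [0-11 ALLOC][12-45 FREE]
Op 4: c = malloc(13) -> c = 12; heap: [0-11 ALLOC][12-24 ALLOC][25-45 FREE]
Op 5: d = malloc(7) -> d = 25; heap: [0-11 ALLOC][12-24 ALLOC][25-31 ALLOC][32-45 FREE]
Op 6: d = realloc(d, 18) -> d = 25; heap: [0-11 ALLOC][12-24 ALLOC][25-42 ALLOC][43-45 FREE]
Op 7: free(b) -> (freed b); heap: [0-11 FREE][12-24 ALLOC][25-42 ALLOC][43-45 FREE]
Op 8: d = realloc(d, 22) -> NULL (d unchanged); heap: [0-11 FREE][12-24 ALLOC][25-42 ALLOC][43-45 FREE]
Free blocks: [12 3] total_free=15 largest=12 -> 100*(15-12)/15 = 300/15 = 20

Answer: 20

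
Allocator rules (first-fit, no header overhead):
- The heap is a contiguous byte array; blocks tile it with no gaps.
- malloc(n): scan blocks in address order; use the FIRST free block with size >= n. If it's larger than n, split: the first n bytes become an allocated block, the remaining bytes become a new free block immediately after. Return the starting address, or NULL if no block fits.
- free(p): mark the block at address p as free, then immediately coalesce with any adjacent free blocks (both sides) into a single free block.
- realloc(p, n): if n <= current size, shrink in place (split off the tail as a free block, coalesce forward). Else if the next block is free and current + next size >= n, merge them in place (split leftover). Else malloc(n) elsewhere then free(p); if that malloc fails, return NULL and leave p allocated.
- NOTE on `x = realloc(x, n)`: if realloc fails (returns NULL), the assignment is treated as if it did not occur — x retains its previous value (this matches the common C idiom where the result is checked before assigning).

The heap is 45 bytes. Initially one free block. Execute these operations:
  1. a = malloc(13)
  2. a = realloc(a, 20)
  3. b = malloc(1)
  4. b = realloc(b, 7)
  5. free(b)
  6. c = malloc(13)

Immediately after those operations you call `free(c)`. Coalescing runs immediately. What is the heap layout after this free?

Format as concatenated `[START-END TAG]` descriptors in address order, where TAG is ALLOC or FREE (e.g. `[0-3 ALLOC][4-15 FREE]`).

Op 1: a = malloc(13) -> a = 0; heap: [0-12 ALLOC][13-44 FREE]
Op 2: a = realloc(a, 20) -> a = 0; heap: [0-19 ALLOC][20-44 FREE]
Op 3: b = malloc(1) -> b = 20; heap: [0-19 ALLOC][20-20 ALLOC][21-44 FREE]
Op 4: b = realloc(b, 7) -> b = 20; heap: [0-19 ALLOC][20-26 ALLOC][27-44 FREE]
Op 5: free(b) -> (freed b); heap: [0-19 ALLOC][20-44 FREE]
Op 6: c = malloc(13) -> c = 20; heap: [0-19 ALLOC][20-32 ALLOC][33-44 FREE]
free(c): c = 20 -> block [20-32 ALLOC]; mark free, coalesce with adjacent free neighbors -> [0-19 ALLOC][20-44 FREE]

Answer: [0-19 ALLOC][20-44 FREE]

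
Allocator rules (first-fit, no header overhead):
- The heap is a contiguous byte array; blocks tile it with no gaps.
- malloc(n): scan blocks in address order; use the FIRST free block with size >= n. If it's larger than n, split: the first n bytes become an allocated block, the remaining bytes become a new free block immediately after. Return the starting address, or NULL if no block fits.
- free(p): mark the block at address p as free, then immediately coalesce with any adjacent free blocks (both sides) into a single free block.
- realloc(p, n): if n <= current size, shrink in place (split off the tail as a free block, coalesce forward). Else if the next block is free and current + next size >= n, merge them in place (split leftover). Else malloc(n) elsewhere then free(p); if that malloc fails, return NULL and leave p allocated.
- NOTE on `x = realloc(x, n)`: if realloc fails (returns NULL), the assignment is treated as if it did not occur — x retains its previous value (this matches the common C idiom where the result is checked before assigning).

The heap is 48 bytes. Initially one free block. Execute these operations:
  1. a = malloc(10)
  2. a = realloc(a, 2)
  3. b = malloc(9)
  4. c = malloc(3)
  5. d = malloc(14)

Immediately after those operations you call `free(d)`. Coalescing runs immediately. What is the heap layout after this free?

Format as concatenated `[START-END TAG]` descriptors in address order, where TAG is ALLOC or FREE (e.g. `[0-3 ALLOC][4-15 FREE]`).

Answer: [0-1 ALLOC][2-10 ALLOC][11-13 ALLOC][14-47 FREE]

Derivation:
Op 1: a = malloc(10) -> a = 0; heap: [0-9 ALLOC][10-47 FREE]
Op 2: a = realloc(a, 2) -> a = 0; heap: [0-1 ALLOC][2-47 FREE]
Op 3: b = malloc(9) -> b = 2; heap: [0-1 ALLOC][2-10 ALLOC][11-47 FREE]
Op 4: c = malloc(3) -> c = 11; heap: [0-1 ALLOC][2-10 ALLOC][11-13 ALLOC][14-47 FREE]
Op 5: d = malloc(14) -> d = 14; heap: [0-1 ALLOC][2-10 ALLOC][11-13 ALLOC][14-27 ALLOC][28-47 FREE]
free(d): d = 14 -> block [14-27 ALLOC]; mark free, coalesce with adjacent free neighbors -> [0-1 ALLOC][2-10 ALLOC][11-13 ALLOC][14-47 FREE]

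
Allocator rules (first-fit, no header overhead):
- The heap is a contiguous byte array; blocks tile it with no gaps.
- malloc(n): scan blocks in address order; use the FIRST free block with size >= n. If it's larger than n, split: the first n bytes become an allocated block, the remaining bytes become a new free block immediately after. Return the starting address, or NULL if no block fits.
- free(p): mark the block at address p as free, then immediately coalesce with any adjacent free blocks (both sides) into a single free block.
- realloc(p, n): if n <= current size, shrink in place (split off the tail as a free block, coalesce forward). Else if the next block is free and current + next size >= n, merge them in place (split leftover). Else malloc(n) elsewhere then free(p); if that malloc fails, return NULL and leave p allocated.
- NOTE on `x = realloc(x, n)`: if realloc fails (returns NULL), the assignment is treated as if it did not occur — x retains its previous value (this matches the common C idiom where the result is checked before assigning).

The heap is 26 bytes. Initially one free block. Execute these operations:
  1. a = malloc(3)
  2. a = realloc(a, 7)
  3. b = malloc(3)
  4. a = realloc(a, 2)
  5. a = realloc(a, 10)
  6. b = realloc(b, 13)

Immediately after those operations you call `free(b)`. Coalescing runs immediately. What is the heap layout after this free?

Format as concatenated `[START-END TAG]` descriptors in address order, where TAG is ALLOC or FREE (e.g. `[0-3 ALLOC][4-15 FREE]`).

Answer: [0-9 FREE][10-19 ALLOC][20-25 FREE]

Derivation:
Op 1: a = malloc(3) -> a = 0; heap: [0-2 ALLOC][3-25 FREE]
Op 2: a = realloc(a, 7) -> a = 0; heap: [0-6 ALLOC][7-25 FREE]
Op 3: b = malloc(3) -> b = 7; heap: [0-6 ALLOC][7-9 ALLOC][10-25 FREE]
Op 4: a = realloc(a, 2) -> a = 0; heap: [0-1 ALLOC][2-6 FREE][7-9 ALLOC][10-25 FREE]
Op 5: a = realloc(a, 10) -> a = 10; heap: [0-6 FREE][7-9 ALLOC][10-19 ALLOC][20-25 FREE]
Op 6: b = realloc(b, 13) -> NULL (b unchanged); heap: [0-6 FREE][7-9 ALLOC][10-19 ALLOC][20-25 FREE]
free(b): b = 7 -> block [7-9 ALLOC]; mark free, coalesce with adjacent free neighbors -> [0-9 FREE][10-19 ALLOC][20-25 FREE]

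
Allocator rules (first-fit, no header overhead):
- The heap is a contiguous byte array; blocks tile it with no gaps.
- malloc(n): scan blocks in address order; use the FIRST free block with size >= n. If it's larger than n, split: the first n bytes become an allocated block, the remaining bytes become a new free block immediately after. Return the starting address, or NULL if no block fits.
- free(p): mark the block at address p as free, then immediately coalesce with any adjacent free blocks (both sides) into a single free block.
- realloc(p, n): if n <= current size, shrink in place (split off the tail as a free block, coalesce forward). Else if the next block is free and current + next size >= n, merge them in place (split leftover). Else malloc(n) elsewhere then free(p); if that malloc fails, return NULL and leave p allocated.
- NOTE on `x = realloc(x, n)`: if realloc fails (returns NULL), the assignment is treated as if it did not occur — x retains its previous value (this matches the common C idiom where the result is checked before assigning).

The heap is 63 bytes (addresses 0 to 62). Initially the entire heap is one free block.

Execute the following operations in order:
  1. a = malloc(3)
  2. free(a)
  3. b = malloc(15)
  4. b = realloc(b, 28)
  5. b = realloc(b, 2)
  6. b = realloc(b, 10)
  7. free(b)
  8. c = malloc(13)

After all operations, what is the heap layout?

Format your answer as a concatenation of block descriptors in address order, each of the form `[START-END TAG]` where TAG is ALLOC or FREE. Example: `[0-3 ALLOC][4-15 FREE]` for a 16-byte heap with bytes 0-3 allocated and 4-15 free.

Answer: [0-12 ALLOC][13-62 FREE]

Derivation:
Op 1: a = malloc(3) -> a = 0; heap: [0-2 ALLOC][3-62 FREE]
Op 2: free(a) -> (freed a); heap: [0-62 FREE]
Op 3: b = malloc(15) -> b = 0; heap: [0-14 ALLOC][15-62 FREE]
Op 4: b = realloc(b, 28) -> b = 0; heap: [0-27 ALLOC][28-62 FREE]
Op 5: b = realloc(b, 2) -> b = 0; heap: [0-1 ALLOC][2-62 FREE]
Op 6: b = realloc(b, 10) -> b = 0; heap: [0-9 ALLOC][10-62 FREE]
Op 7: free(b) -> (freed b); heap: [0-62 FREE]
Op 8: c = malloc(13) -> c = 0; heap: [0-12 ALLOC][13-62 FREE]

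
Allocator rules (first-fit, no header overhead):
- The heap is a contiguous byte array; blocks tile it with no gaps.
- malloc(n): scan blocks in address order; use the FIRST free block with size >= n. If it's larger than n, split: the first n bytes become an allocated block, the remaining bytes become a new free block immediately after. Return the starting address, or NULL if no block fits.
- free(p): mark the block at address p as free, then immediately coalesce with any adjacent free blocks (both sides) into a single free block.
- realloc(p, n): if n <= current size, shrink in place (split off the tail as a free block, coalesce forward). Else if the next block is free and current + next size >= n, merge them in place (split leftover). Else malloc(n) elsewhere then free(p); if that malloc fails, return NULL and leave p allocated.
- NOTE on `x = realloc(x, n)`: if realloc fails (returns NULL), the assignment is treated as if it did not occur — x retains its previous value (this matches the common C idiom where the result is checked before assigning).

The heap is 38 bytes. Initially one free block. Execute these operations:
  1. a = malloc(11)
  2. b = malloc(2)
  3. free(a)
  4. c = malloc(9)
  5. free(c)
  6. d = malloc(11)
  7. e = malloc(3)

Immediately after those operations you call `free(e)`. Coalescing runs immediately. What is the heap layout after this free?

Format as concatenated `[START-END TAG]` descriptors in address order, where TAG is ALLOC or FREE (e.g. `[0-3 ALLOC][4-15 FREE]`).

Answer: [0-10 ALLOC][11-12 ALLOC][13-37 FREE]

Derivation:
Op 1: a = malloc(11) -> a = 0; heap: [0-10 ALLOC][11-37 FREE]
Op 2: b = malloc(2) -> b = 11; heap: [0-10 ALLOC][11-12 ALLOC][13-37 FREE]
Op 3: free(a) -> (freed a); heap: [0-10 FREE][11-12 ALLOC][13-37 FREE]
Op 4: c = malloc(9) -> c = 0; heap: [0-8 ALLOC][9-10 FREE][11-12 ALLOC][13-37 FREE]
Op 5: free(c) -> (freed c); heap: [0-10 FREE][11-12 ALLOC][13-37 FREE]
Op 6: d = malloc(11) -> d = 0; heap: [0-10 ALLOC][11-12 ALLOC][13-37 FREE]
Op 7: e = malloc(3) -> e = 13; heap: [0-10 ALLOC][11-12 ALLOC][13-15 ALLOC][16-37 FREE]
free(e): e = 13 -> block [13-15 ALLOC]; mark free, coalesce with adjacent free neighbors -> [0-10 ALLOC][11-12 ALLOC][13-37 FREE]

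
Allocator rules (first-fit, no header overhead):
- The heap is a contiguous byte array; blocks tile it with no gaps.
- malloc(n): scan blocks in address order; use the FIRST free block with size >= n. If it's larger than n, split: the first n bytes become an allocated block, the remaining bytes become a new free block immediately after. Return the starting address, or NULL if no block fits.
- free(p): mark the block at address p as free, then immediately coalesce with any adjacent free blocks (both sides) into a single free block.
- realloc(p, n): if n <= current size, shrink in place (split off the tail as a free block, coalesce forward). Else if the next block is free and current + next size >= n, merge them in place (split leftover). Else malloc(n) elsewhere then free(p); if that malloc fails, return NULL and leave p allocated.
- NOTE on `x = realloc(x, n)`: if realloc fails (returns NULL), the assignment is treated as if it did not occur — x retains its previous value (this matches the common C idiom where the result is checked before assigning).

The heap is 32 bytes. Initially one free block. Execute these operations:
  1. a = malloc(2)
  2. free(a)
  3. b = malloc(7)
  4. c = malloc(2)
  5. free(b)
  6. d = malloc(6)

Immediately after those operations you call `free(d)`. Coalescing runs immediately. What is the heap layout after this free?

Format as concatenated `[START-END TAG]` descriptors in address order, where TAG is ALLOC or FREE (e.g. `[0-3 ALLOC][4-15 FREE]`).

Answer: [0-6 FREE][7-8 ALLOC][9-31 FREE]

Derivation:
Op 1: a = malloc(2) -> a = 0; heap: [0-1 ALLOC][2-31 FREE]
Op 2: free(a) -> (freed a); heap: [0-31 FREE]
Op 3: b = malloc(7) -> b = 0; heap: [0-6 ALLOC][7-31 FREE]
Op 4: c = malloc(2) -> c = 7; heap: [0-6 ALLOC][7-8 ALLOC][9-31 FREE]
Op 5: free(b) -> (freed b); heap: [0-6 FREE][7-8 ALLOC][9-31 FREE]
Op 6: d = malloc(6) -> d = 0; heap: [0-5 ALLOC][6-6 FREE][7-8 ALLOC][9-31 FREE]
free(d): d = 0 -> block [0-5 ALLOC]; mark free, coalesce with adjacent free neighbors -> [0-6 FREE][7-8 ALLOC][9-31 FREE]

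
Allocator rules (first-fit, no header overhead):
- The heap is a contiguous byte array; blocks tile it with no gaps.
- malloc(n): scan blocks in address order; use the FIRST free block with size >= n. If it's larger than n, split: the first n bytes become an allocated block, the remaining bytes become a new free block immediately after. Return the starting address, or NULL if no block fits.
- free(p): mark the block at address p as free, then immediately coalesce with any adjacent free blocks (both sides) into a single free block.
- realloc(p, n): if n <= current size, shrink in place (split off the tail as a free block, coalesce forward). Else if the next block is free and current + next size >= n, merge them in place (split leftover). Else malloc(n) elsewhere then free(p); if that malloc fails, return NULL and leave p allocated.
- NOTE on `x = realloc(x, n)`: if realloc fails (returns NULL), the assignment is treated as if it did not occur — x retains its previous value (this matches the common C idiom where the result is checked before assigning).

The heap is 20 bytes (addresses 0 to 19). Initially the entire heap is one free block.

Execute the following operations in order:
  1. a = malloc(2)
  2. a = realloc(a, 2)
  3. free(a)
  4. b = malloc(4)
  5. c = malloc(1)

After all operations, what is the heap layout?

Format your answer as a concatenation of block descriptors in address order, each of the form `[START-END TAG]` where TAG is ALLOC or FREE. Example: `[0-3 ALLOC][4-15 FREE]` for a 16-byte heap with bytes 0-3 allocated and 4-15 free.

Answer: [0-3 ALLOC][4-4 ALLOC][5-19 FREE]

Derivation:
Op 1: a = malloc(2) -> a = 0; heap: [0-1 ALLOC][2-19 FREE]
Op 2: a = realloc(a, 2) -> a = 0; heap: [0-1 ALLOC][2-19 FREE]
Op 3: free(a) -> (freed a); heap: [0-19 FREE]
Op 4: b = malloc(4) -> b = 0; heap: [0-3 ALLOC][4-19 FREE]
Op 5: c = malloc(1) -> c = 4; heap: [0-3 ALLOC][4-4 ALLOC][5-19 FREE]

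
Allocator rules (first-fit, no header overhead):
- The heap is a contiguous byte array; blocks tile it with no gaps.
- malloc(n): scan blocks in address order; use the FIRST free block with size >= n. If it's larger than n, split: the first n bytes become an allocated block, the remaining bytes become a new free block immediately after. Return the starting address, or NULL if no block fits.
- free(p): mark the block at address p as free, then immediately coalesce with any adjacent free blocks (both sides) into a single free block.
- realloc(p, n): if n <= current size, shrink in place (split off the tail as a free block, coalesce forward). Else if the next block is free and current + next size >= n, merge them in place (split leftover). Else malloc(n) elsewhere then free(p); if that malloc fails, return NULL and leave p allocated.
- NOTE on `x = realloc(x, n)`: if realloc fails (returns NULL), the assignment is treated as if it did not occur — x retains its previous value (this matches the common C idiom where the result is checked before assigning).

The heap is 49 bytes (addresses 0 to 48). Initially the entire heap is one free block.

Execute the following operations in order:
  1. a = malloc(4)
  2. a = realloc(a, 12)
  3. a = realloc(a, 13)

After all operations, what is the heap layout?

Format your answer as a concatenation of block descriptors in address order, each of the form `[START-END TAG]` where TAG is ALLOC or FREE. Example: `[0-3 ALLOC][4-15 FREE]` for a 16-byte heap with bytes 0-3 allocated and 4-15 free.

Op 1: a = malloc(4) -> a = 0; heap: [0-3 ALLOC][4-48 FREE]
Op 2: a = realloc(a, 12) -> a = 0; heap: [0-11 ALLOC][12-48 FREE]
Op 3: a = realloc(a, 13) -> a = 0; heap: [0-12 ALLOC][13-48 FREE]

Answer: [0-12 ALLOC][13-48 FREE]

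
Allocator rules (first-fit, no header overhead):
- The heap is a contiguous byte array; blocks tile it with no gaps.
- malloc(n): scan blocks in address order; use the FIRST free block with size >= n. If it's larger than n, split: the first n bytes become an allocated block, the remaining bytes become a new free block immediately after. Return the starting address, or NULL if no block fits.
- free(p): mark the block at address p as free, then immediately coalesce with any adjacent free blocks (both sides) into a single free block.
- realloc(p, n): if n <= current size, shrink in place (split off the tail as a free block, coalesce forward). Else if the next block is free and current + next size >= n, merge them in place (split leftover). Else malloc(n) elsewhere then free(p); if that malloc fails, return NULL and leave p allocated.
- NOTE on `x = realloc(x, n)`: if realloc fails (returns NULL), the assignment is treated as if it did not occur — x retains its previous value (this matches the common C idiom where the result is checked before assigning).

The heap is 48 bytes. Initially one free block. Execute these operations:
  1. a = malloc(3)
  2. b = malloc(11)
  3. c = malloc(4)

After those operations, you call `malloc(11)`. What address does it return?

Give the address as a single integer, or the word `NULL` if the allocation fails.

Op 1: a = malloc(3) -> a = 0; heap: [0-2 ALLOC][3-47 FREE]
Op 2: b = malloc(11) -> b = 3; heap: [0-2 ALLOC][3-13 ALLOC][14-47 FREE]
Op 3: c = malloc(4) -> c = 14; heap: [0-2 ALLOC][3-13 ALLOC][14-17 ALLOC][18-47 FREE]
malloc(11): first-fit scan over [0-2 ALLOC][3-13 ALLOC][14-17 ALLOC][18-47 FREE] -> 18

Answer: 18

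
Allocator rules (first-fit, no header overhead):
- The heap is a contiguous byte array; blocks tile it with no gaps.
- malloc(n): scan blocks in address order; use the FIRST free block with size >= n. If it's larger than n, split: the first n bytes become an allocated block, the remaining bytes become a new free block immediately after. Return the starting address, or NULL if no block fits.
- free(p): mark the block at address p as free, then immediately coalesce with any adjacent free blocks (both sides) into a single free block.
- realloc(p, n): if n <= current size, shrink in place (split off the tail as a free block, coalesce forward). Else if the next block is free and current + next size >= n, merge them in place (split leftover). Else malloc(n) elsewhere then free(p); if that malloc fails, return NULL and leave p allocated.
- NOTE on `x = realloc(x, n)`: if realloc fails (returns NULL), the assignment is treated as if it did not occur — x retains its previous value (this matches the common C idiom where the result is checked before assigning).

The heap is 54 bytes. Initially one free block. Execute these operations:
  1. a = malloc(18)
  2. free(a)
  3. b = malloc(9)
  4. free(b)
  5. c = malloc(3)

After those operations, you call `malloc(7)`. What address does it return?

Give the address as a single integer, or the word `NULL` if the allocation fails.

Answer: 3

Derivation:
Op 1: a = malloc(18) -> a = 0; heap: [0-17 ALLOC][18-53 FREE]
Op 2: free(a) -> (freed a); heap: [0-53 FREE]
Op 3: b = malloc(9) -> b = 0; heap: [0-8 ALLOC][9-53 FREE]
Op 4: free(b) -> (freed b); heap: [0-53 FREE]
Op 5: c = malloc(3) -> c = 0; heap: [0-2 ALLOC][3-53 FREE]
malloc(7): first-fit scan over [0-2 ALLOC][3-53 FREE] -> 3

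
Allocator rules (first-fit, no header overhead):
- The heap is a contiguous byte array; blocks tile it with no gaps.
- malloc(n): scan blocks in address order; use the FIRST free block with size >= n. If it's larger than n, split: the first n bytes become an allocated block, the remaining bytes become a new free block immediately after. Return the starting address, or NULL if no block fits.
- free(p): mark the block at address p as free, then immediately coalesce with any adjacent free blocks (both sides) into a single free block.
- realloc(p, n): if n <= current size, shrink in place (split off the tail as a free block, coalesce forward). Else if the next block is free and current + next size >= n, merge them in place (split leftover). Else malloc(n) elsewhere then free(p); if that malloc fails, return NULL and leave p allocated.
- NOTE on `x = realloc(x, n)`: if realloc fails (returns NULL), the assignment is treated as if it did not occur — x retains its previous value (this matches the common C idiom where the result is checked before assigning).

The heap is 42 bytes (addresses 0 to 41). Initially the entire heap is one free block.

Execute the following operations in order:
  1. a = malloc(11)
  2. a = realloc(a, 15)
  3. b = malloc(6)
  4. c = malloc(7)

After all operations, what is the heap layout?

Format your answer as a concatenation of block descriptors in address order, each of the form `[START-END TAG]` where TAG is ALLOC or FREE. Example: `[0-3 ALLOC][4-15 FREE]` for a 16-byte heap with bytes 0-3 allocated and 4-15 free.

Answer: [0-14 ALLOC][15-20 ALLOC][21-27 ALLOC][28-41 FREE]

Derivation:
Op 1: a = malloc(11) -> a = 0; heap: [0-10 ALLOC][11-41 FREE]
Op 2: a = realloc(a, 15) -> a = 0; heap: [0-14 ALLOC][15-41 FREE]
Op 3: b = malloc(6) -> b = 15; heap: [0-14 ALLOC][15-20 ALLOC][21-41 FREE]
Op 4: c = malloc(7) -> c = 21; heap: [0-14 ALLOC][15-20 ALLOC][21-27 ALLOC][28-41 FREE]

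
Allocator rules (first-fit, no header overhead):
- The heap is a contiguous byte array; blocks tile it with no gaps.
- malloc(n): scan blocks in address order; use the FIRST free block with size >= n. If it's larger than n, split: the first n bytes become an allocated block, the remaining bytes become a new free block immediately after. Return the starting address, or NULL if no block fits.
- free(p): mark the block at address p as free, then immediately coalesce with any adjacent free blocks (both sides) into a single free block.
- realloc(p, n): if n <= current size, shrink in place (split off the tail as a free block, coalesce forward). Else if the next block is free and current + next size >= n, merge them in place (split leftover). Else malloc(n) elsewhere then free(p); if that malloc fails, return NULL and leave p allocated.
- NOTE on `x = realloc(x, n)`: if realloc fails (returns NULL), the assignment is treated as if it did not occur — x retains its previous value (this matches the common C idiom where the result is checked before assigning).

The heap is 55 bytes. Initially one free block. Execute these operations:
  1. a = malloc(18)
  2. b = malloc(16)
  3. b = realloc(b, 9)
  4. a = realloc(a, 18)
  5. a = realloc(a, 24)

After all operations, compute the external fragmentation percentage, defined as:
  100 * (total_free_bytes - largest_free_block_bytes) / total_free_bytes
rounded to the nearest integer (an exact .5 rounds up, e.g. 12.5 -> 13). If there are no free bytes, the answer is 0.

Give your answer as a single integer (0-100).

Answer: 18

Derivation:
Op 1: a = malloc(18) -> a = 0; heap: [0-17 ALLOC][18-54 FREE]
Op 2: b = malloc(16) -> b = 18; heap: [0-17 ALLOC][18-33 ALLOC][34-54 FREE]
Op 3: b = realloc(b, 9) -> b = 18; heap: [0-17 ALLOC][18-26 ALLOC][27-54 FREE]
Op 4: a = realloc(a, 18) -> a = 0; heap: [0-17 ALLOC][18-26 ALLOC][27-54 FREE]
Op 5: a = realloc(a, 24) -> a = 27; heap: [0-17 FREE][18-26 ALLOC][27-50 ALLOC][51-54 FREE]
Free blocks: [18 4] total_free=22 largest=18 -> 100*(22-18)/22 = 400/22 ≈ 18.182 -> rounds to 18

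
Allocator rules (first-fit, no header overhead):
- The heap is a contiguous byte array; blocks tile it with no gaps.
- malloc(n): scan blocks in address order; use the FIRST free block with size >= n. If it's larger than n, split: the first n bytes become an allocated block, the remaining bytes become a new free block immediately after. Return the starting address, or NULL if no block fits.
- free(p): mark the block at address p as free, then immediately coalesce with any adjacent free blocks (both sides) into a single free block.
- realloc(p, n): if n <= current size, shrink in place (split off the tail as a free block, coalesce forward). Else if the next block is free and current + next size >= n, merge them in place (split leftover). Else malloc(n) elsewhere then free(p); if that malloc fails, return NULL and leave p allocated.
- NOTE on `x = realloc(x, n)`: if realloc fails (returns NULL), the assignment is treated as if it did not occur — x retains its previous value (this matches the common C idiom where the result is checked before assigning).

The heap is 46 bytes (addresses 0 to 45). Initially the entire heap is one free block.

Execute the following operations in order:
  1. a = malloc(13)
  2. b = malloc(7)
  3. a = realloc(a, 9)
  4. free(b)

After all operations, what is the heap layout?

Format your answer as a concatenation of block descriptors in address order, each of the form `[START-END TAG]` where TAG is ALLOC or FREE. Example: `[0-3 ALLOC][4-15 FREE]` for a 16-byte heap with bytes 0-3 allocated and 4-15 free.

Answer: [0-8 ALLOC][9-45 FREE]

Derivation:
Op 1: a = malloc(13) -> a = 0; heap: [0-12 ALLOC][13-45 FREE]
Op 2: b = malloc(7) -> b = 13; heap: [0-12 ALLOC][13-19 ALLOC][20-45 FREE]
Op 3: a = realloc(a, 9) -> a = 0; heap: [0-8 ALLOC][9-12 FREE][13-19 ALLOC][20-45 FREE]
Op 4: free(b) -> (freed b); heap: [0-8 ALLOC][9-45 FREE]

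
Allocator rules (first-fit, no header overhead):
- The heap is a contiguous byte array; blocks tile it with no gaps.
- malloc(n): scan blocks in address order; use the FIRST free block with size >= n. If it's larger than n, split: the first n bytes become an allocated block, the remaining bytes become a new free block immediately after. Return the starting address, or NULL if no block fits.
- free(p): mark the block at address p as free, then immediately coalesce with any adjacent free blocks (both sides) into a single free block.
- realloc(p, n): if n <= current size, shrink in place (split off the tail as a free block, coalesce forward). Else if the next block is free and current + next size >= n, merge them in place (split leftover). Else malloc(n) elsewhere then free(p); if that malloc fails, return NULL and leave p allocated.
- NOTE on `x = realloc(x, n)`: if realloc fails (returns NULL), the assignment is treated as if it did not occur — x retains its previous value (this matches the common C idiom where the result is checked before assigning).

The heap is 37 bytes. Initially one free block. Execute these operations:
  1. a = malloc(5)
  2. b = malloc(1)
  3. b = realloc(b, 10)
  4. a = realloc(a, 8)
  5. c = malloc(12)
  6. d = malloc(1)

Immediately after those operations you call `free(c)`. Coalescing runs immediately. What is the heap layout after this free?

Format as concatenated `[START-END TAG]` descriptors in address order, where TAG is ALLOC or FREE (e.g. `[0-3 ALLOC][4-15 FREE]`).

Op 1: a = malloc(5) -> a = 0; heap: [0-4 ALLOC][5-36 FREE]
Op 2: b = malloc(1) -> b = 5; heap: [0-4 ALLOC][5-5 ALLOC][6-36 FREE]
Op 3: b = realloc(b, 10) -> b = 5; heap: [0-4 ALLOC][5-14 ALLOC][15-36 FREE]
Op 4: a = realloc(a, 8) -> a = 15; heap: [0-4 FREE][5-14 ALLOC][15-22 ALLOC][23-36 FREE]
Op 5: c = malloc(12) -> c = 23; heap: [0-4 FREE][5-14 ALLOC][15-22 ALLOC][23-34 ALLOC][35-36 FREE]
Op 6: d = malloc(1) -> d = 0; heap: [0-0 ALLOC][1-4 FREE][5-14 ALLOC][15-22 ALLOC][23-34 ALLOC][35-36 FREE]
free(c): c = 23 -> block [23-34 ALLOC]; mark free, coalesce with adjacent free neighbors -> [0-0 ALLOC][1-4 FREE][5-14 ALLOC][15-22 ALLOC][23-36 FREE]

Answer: [0-0 ALLOC][1-4 FREE][5-14 ALLOC][15-22 ALLOC][23-36 FREE]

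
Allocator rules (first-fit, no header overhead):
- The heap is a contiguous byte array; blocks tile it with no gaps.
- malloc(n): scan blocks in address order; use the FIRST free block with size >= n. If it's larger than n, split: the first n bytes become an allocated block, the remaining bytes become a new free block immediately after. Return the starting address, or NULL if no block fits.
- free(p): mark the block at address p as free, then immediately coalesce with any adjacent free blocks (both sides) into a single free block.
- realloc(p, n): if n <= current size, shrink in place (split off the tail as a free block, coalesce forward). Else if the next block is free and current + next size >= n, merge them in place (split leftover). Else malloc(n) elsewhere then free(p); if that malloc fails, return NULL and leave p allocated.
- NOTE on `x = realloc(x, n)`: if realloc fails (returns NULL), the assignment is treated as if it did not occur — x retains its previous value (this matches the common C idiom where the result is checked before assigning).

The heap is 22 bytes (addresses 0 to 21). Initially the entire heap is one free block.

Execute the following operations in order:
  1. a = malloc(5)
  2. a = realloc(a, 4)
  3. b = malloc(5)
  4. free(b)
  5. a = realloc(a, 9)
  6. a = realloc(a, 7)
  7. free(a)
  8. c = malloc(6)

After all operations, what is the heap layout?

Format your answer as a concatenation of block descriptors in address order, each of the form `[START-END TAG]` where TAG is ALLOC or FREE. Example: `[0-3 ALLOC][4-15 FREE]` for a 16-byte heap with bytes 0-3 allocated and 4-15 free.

Op 1: a = malloc(5) -> a = 0; heap: [0-4 ALLOC][5-21 FREE]
Op 2: a = realloc(a, 4) -> a = 0; heap: [0-3 ALLOC][4-21 FREE]
Op 3: b = malloc(5) -> b = 4; heap: [0-3 ALLOC][4-8 ALLOC][9-21 FREE]
Op 4: free(b) -> (freed b); heap: [0-3 ALLOC][4-21 FREE]
Op 5: a = realloc(a, 9) -> a = 0; heap: [0-8 ALLOC][9-21 FREE]
Op 6: a = realloc(a, 7) -> a = 0; heap: [0-6 ALLOC][7-21 FREE]
Op 7: free(a) -> (freed a); heap: [0-21 FREE]
Op 8: c = malloc(6) -> c = 0; heap: [0-5 ALLOC][6-21 FREE]

Answer: [0-5 ALLOC][6-21 FREE]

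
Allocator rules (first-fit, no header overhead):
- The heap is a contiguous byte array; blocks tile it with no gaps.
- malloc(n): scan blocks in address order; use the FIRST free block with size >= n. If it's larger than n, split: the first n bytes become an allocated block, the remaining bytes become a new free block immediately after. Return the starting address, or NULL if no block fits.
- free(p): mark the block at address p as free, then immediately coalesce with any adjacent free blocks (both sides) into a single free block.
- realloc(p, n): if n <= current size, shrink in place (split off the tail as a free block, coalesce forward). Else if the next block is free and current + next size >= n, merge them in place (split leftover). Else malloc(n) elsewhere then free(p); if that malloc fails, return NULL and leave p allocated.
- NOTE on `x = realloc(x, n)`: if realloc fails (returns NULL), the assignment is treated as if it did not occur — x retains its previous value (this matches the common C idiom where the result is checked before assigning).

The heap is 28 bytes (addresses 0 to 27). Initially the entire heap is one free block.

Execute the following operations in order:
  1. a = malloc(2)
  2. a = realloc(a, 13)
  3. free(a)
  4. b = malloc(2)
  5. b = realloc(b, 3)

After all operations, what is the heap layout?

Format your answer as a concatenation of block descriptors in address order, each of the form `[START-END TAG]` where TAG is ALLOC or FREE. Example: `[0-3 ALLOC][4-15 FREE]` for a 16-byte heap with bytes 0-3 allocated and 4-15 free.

Answer: [0-2 ALLOC][3-27 FREE]

Derivation:
Op 1: a = malloc(2) -> a = 0; heap: [0-1 ALLOC][2-27 FREE]
Op 2: a = realloc(a, 13) -> a = 0; heap: [0-12 ALLOC][13-27 FREE]
Op 3: free(a) -> (freed a); heap: [0-27 FREE]
Op 4: b = malloc(2) -> b = 0; heap: [0-1 ALLOC][2-27 FREE]
Op 5: b = realloc(b, 3) -> b = 0; heap: [0-2 ALLOC][3-27 FREE]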